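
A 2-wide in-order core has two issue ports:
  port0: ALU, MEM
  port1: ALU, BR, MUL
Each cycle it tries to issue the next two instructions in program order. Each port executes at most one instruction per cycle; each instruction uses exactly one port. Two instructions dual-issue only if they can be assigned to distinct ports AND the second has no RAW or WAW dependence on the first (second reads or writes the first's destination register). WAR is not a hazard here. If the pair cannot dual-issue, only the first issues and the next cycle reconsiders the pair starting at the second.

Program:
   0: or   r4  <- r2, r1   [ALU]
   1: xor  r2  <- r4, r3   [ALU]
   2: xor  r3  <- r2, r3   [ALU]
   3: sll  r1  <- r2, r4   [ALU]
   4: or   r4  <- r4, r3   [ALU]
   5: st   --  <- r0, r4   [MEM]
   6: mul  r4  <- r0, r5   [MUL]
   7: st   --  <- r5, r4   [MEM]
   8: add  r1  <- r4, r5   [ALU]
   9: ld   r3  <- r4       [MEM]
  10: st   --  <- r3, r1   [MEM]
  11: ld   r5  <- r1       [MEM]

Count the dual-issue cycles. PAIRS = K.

PAIRS = 3

t=0 i0:or ; RAW r4
t=1 i1:xor ; RAW r2
t=2 i2+i3:xor+sll ; 2-wide
t=3 i4:or ; RAW r4
t=4 i5+i6:st+mul ; 2-wide
t=5 i7+i8:st+add ; 2-wide
t=6 i9:ld ; no-port MEM/MEM
t=7 i10:st ; no-port MEM/MEM
t=8 i11:ld ; tail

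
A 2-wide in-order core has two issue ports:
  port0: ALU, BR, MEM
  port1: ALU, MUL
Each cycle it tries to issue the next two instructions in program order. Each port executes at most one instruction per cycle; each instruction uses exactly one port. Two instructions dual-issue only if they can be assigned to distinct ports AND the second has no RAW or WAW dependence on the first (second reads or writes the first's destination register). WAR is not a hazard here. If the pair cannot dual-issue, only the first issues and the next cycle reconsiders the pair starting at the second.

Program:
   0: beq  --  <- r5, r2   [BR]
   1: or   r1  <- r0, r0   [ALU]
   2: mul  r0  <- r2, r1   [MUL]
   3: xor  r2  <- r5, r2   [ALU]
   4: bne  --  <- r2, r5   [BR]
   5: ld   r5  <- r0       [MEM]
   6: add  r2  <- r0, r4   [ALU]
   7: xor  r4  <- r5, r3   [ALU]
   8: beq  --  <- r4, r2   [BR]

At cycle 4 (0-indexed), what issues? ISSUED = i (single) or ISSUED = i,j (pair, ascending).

ISSUED = 7

#0 head=0: beq/or i0&i1 pair
#1 head=2: mul/xor i2&i3 pair
#2 head=4: bne i4 no-port BR/MEM
#3 head=5: ld/add i5&i6 pair
#4 head=7: xor i7 RAW r4
#5 head=8: beq i8 tail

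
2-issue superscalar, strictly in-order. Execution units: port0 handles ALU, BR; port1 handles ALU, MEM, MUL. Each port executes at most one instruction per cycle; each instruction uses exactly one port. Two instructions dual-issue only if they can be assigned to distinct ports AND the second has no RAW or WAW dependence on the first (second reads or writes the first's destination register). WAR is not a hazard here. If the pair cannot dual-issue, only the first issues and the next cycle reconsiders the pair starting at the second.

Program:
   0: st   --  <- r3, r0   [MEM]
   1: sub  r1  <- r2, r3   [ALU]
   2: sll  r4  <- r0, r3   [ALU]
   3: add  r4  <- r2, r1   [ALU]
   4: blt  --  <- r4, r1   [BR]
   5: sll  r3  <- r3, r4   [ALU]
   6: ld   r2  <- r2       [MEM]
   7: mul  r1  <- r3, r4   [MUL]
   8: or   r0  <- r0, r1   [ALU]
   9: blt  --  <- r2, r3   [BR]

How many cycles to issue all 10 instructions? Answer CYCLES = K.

t=0 i0/i1:st;sub ; dual
t=1 i2:sll ; WAW r4
t=2 i3:add ; RAW r4
t=3 i4/i5:blt;sll ; dual
t=4 i6:ld ; no-port MEM/MUL
t=5 i7:mul ; RAW r1
t=6 i8/i9:or;blt ; dual

CYCLES = 7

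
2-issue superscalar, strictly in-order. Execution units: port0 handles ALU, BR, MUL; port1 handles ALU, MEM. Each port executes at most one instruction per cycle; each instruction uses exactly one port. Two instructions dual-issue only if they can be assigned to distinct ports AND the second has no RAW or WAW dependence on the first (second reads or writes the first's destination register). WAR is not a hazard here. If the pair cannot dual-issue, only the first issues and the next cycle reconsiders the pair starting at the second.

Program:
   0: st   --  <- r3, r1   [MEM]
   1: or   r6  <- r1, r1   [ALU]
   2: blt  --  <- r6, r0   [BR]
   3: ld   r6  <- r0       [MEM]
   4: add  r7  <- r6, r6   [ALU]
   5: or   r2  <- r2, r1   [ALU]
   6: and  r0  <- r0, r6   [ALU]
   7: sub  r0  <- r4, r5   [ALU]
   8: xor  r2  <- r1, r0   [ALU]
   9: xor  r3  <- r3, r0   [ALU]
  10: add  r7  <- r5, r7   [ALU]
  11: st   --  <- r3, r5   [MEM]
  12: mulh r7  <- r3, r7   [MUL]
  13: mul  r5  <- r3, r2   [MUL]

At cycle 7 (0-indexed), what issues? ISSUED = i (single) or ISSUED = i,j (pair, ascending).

ISSUED = 12

t=0 i0/i1:st+or ; dual
t=1 i2/i3:blt+ld ; dual
t=2 i4/i5:add+or ; dual
t=3 i6:and ; WAW r0
t=4 i7:sub ; RAW r0
t=5 i8/i9:xor+xor ; dual
t=6 i10/i11:add+st ; dual
t=7 i12:mulh ; no-port MUL/MUL
t=8 i13:mul ; tail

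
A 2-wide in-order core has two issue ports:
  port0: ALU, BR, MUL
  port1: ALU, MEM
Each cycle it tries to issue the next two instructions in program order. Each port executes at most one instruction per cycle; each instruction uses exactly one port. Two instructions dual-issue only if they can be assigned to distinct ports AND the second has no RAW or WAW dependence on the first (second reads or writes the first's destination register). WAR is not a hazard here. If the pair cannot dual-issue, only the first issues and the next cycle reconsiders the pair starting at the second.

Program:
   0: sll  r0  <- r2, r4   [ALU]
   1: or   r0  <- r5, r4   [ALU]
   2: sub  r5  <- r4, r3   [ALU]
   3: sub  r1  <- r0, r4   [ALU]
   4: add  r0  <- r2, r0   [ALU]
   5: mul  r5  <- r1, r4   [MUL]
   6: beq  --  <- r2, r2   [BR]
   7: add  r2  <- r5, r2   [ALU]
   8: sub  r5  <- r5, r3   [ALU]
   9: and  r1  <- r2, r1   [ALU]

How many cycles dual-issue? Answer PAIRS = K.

t=0 i0:sll ; WAW r0
t=1 i1+i2:or;sub ; dual
t=2 i3+i4:sub;add ; dual
t=3 i5:mul ; no-port MUL/BR
t=4 i6+i7:beq;add ; dual
t=5 i8+i9:sub;and ; dual

PAIRS = 4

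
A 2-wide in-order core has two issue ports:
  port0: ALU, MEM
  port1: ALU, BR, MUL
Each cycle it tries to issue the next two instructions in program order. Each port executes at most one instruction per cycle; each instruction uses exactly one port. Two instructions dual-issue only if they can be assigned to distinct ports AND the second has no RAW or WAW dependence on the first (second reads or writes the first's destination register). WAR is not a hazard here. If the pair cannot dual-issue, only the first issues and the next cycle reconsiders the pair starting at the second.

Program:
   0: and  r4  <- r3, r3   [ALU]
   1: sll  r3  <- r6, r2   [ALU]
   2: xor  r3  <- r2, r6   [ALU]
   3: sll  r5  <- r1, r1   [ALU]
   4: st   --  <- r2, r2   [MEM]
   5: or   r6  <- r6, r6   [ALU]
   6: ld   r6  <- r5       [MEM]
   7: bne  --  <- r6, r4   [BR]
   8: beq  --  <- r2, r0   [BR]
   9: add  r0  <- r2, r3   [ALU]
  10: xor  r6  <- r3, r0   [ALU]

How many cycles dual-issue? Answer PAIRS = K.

PAIRS = 4

t=0 i0/i1:and sll ; 2-wide
t=1 i2/i3:xor sll ; 2-wide
t=2 i4/i5:st or ; 2-wide
t=3 i6:ld ; RAW r6
t=4 i7:bne ; no-port BR/BR
t=5 i8/i9:beq add ; 2-wide
t=6 i10:xor ; tail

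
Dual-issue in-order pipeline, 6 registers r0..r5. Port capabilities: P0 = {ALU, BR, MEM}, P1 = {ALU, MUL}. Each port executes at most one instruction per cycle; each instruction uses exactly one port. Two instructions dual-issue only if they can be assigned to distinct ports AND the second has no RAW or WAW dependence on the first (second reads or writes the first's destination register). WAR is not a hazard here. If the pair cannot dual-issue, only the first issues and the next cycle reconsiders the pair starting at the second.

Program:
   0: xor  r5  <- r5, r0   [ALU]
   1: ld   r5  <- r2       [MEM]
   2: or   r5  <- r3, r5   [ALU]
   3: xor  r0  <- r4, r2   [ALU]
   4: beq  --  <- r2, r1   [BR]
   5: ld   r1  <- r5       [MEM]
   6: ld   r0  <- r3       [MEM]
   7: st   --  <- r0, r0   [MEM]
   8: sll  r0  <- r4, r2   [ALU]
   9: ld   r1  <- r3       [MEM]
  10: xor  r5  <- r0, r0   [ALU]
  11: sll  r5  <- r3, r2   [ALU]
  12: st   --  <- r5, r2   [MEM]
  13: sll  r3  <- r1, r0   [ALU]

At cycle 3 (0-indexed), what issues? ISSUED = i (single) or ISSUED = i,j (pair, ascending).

#0 head=0: xor i0 WAW r5
#1 head=1: ld i1 RAW+WAW r5
#2 head=2: or/xor i2+i3 pair
#3 head=4: beq i4 no-port BR/MEM
#4 head=5: ld i5 no-port MEM/MEM
#5 head=6: ld i6 no-port MEM/MEM
#6 head=7: st/sll i7+i8 pair
#7 head=9: ld/xor i9+i10 pair
#8 head=11: sll i11 RAW r5
#9 head=12: st/sll i12+i13 pair

ISSUED = 4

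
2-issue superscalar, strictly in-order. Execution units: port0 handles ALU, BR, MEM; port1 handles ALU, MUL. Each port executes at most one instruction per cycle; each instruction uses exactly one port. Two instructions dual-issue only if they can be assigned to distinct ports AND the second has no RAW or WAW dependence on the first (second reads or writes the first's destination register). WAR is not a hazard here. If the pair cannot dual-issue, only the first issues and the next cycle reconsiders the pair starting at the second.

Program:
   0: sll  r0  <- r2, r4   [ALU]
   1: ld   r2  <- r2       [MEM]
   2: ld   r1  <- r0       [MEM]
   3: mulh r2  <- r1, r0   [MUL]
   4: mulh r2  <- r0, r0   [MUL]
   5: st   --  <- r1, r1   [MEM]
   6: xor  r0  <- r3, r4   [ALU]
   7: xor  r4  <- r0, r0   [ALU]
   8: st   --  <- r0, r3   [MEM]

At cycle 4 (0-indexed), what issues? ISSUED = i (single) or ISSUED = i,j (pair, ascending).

ISSUED = 6

#0 head=0: sll ld i0&i1 2-wide
#1 head=2: ld i2 RAW r1
#2 head=3: mulh i3 no-port MUL/MUL
#3 head=4: mulh st i4&i5 2-wide
#4 head=6: xor i6 RAW r0
#5 head=7: xor st i7&i8 2-wide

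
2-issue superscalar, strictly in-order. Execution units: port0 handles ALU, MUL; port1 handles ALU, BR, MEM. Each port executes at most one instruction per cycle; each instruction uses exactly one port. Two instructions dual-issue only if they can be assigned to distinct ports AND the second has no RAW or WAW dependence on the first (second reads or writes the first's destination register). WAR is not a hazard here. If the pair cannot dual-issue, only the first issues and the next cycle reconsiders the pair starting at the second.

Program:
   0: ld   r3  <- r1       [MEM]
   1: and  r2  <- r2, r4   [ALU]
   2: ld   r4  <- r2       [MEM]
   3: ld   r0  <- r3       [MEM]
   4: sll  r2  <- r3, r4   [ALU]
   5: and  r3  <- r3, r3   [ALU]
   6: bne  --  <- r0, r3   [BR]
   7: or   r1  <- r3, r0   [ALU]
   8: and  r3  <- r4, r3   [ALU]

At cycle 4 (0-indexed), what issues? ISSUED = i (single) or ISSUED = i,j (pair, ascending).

0. ld.MEM;and.ALU @i0&i1  | 2-wide
1. ld.MEM @i2  | no-port MEM/MEM
2. ld.MEM;sll.ALU @i3&i4  | 2-wide
3. and.ALU @i5  | RAW r3
4. bne.BR;or.ALU @i6&i7  | 2-wide
5. and.ALU @i8  | tail

ISSUED = 6,7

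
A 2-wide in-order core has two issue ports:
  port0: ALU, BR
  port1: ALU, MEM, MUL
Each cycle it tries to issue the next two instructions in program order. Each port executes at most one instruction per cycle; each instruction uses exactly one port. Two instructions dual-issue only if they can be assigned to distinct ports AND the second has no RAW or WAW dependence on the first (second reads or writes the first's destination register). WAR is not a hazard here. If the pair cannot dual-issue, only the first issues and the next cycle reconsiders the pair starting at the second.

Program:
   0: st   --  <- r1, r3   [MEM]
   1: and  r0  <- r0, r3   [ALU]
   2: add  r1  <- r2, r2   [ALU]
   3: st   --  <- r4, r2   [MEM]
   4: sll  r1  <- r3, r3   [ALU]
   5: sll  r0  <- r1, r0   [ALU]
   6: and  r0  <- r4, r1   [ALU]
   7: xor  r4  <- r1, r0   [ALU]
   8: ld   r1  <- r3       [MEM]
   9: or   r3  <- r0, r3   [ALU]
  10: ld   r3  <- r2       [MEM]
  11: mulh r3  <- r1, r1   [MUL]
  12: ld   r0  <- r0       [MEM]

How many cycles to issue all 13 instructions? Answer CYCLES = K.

CYCLES = 10

0. st/and @i0+i1  | pair
1. add/st @i2+i3  | pair
2. sll @i4  | RAW r1
3. sll @i5  | WAW r0
4. and @i6  | RAW r0
5. xor/ld @i7+i8  | pair
6. or @i9  | WAW r3
7. ld @i10  | no-port MEM/MUL
8. mulh @i11  | no-port MUL/MEM
9. ld @i12  | tail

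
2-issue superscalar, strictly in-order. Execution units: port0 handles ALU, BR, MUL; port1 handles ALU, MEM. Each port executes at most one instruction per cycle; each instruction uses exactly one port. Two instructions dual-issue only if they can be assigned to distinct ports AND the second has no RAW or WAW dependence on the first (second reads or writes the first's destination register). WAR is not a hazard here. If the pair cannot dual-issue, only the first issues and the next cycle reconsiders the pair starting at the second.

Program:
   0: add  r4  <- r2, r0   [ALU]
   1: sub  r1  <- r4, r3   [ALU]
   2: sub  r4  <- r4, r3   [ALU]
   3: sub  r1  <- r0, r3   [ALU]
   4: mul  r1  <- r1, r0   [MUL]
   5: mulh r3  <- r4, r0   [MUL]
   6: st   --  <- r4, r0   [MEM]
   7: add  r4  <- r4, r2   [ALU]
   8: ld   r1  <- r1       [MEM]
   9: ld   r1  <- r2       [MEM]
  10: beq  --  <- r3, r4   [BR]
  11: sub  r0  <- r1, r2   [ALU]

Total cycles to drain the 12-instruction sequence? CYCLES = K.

CYCLES = 8

c0: i0 add.ALU  RAW r4
c1: i1/i2 sub.ALU+sub.ALU  2-wide
c2: i3 sub.ALU  RAW+WAW r1
c3: i4 mul.MUL  no-port MUL/MUL
c4: i5/i6 mulh.MUL+st.MEM  2-wide
c5: i7/i8 add.ALU+ld.MEM  2-wide
c6: i9/i10 ld.MEM+beq.BR  2-wide
c7: i11 sub.ALU  tail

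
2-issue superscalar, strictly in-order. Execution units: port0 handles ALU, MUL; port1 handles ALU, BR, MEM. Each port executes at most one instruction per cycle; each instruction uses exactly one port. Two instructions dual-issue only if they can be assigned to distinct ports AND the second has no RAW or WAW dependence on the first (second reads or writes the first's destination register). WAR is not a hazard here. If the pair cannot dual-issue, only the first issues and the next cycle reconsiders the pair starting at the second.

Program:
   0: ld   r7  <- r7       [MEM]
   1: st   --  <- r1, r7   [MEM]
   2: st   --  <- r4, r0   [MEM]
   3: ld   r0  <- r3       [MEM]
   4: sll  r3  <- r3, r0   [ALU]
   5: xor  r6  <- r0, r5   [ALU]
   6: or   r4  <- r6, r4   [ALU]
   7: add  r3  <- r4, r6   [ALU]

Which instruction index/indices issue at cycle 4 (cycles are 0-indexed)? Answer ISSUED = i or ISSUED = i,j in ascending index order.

ISSUED = 4,5

c0: i0 ld.MEM  no-port MEM/MEM
c1: i1 st.MEM  no-port MEM/MEM
c2: i2 st.MEM  no-port MEM/MEM
c3: i3 ld.MEM  RAW r0
c4: i4&i5 sll.ALU+xor.ALU  dual
c5: i6 or.ALU  RAW r4
c6: i7 add.ALU  tail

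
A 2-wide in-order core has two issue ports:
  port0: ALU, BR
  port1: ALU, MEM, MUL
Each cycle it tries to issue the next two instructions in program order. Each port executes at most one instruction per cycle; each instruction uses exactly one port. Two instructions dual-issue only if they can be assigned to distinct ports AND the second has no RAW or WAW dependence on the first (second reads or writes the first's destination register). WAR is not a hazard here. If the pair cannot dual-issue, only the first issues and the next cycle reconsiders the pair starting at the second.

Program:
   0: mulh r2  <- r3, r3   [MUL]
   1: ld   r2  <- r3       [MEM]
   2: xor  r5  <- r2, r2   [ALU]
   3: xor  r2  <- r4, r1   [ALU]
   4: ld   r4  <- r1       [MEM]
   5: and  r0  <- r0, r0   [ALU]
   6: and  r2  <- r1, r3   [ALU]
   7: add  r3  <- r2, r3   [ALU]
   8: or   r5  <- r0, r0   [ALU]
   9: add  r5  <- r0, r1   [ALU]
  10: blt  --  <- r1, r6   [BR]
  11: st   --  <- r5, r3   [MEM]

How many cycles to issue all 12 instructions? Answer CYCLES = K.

  cy0 -> i0 (mulh.MUL) no-port MUL/MEM
  cy1 -> i1 (ld.MEM) RAW r2
  cy2 -> i2&i3 (xor.ALU;xor.ALU) 2-wide
  cy3 -> i4&i5 (ld.MEM;and.ALU) 2-wide
  cy4 -> i6 (and.ALU) RAW r2
  cy5 -> i7&i8 (add.ALU;or.ALU) 2-wide
  cy6 -> i9&i10 (add.ALU;blt.BR) 2-wide
  cy7 -> i11 (st.MEM) tail

CYCLES = 8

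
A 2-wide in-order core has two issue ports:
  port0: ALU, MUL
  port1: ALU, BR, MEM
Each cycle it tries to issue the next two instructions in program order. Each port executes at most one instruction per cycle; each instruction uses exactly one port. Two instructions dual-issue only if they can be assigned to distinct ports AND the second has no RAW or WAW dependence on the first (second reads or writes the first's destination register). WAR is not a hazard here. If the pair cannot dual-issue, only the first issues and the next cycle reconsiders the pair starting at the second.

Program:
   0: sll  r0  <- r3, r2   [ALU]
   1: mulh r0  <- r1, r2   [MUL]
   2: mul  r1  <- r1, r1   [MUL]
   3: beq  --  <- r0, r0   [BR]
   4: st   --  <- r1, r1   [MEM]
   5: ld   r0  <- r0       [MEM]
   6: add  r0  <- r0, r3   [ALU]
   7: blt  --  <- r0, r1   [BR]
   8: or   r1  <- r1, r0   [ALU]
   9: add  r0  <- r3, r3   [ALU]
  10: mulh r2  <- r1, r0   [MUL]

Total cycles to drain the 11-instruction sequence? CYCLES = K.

#0 head=0: sll.ALU i0 WAW r0
#1 head=1: mulh.MUL i1 no-port MUL/MUL
#2 head=2: mul.MUL+beq.BR i2/i3 pair
#3 head=4: st.MEM i4 no-port MEM/MEM
#4 head=5: ld.MEM i5 RAW+WAW r0
#5 head=6: add.ALU i6 RAW r0
#6 head=7: blt.BR+or.ALU i7/i8 pair
#7 head=9: add.ALU i9 RAW r0
#8 head=10: mulh.MUL i10 tail

CYCLES = 9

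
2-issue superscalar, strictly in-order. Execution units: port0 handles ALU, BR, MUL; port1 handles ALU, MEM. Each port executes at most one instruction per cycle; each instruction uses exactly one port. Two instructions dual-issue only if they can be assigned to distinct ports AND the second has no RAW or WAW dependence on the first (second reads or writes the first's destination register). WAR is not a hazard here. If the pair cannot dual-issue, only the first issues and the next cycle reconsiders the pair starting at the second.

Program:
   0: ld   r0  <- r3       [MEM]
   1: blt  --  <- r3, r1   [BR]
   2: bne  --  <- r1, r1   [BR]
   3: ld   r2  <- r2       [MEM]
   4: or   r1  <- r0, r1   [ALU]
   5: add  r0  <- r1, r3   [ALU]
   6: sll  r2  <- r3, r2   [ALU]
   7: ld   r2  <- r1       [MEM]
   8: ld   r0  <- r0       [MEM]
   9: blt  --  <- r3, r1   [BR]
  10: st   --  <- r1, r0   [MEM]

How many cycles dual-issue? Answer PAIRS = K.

t=0 i0+i1:ld.MEM;blt.BR ; dual
t=1 i2+i3:bne.BR;ld.MEM ; dual
t=2 i4:or.ALU ; RAW r1
t=3 i5+i6:add.ALU;sll.ALU ; dual
t=4 i7:ld.MEM ; no-port MEM/MEM
t=5 i8+i9:ld.MEM;blt.BR ; dual
t=6 i10:st.MEM ; tail

PAIRS = 4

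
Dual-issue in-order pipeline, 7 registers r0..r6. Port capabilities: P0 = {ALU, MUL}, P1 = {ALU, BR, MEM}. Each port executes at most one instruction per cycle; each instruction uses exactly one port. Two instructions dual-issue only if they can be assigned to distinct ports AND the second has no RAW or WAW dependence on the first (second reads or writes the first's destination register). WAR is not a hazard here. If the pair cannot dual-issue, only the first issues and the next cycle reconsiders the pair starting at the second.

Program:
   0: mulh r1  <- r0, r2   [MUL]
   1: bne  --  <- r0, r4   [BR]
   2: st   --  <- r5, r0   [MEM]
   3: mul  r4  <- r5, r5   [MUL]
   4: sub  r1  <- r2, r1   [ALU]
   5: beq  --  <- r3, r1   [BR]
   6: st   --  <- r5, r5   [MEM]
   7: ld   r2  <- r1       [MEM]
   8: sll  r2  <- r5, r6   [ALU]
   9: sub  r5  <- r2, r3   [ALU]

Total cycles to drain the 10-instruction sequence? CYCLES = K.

CYCLES = 8

c0: i0/i1 mulh;bne  dual
c1: i2/i3 st;mul  dual
c2: i4 sub  RAW r1
c3: i5 beq  no-port BR/MEM
c4: i6 st  no-port MEM/MEM
c5: i7 ld  WAW r2
c6: i8 sll  RAW r2
c7: i9 sub  tail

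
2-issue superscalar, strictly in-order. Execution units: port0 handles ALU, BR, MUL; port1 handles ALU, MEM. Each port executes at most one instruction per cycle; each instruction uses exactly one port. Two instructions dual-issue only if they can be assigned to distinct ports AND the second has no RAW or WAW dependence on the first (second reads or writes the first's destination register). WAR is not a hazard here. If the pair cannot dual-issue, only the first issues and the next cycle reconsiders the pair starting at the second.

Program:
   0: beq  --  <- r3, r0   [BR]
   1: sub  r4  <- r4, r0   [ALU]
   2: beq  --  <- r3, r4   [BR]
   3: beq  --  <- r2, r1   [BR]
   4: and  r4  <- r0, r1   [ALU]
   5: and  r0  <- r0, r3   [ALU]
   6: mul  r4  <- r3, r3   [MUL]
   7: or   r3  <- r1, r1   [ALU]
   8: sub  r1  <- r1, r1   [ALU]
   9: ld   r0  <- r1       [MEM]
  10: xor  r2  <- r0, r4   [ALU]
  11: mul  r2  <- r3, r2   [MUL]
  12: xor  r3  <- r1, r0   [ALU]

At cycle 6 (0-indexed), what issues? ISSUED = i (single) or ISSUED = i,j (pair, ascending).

[0] i0/i1  beq.BR/sub.ALU  -- 2-wide
[1] i2  beq.BR  -- no-port BR/BR
[2] i3/i4  beq.BR/and.ALU  -- 2-wide
[3] i5/i6  and.ALU/mul.MUL  -- 2-wide
[4] i7/i8  or.ALU/sub.ALU  -- 2-wide
[5] i9  ld.MEM  -- RAW r0
[6] i10  xor.ALU  -- RAW+WAW r2
[7] i11/i12  mul.MUL/xor.ALU  -- 2-wide

ISSUED = 10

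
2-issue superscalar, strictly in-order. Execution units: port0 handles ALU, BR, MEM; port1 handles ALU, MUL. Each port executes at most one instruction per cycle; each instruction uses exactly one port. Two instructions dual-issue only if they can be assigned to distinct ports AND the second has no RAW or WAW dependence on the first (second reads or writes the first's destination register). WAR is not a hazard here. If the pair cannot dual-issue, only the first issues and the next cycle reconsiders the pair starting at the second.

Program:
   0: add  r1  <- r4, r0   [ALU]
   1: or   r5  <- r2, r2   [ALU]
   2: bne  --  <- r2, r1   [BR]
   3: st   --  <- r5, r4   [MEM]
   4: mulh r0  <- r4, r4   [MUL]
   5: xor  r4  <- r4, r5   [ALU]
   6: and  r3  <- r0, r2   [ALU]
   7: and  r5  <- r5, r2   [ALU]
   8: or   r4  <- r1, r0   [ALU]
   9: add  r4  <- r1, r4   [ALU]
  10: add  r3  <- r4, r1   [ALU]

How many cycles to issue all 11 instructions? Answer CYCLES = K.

CYCLES = 7

#0 head=0: add.ALU+or.ALU i0&i1 dual
#1 head=2: bne.BR i2 no-port BR/MEM
#2 head=3: st.MEM+mulh.MUL i3&i4 dual
#3 head=5: xor.ALU+and.ALU i5&i6 dual
#4 head=7: and.ALU+or.ALU i7&i8 dual
#5 head=9: add.ALU i9 RAW r4
#6 head=10: add.ALU i10 tail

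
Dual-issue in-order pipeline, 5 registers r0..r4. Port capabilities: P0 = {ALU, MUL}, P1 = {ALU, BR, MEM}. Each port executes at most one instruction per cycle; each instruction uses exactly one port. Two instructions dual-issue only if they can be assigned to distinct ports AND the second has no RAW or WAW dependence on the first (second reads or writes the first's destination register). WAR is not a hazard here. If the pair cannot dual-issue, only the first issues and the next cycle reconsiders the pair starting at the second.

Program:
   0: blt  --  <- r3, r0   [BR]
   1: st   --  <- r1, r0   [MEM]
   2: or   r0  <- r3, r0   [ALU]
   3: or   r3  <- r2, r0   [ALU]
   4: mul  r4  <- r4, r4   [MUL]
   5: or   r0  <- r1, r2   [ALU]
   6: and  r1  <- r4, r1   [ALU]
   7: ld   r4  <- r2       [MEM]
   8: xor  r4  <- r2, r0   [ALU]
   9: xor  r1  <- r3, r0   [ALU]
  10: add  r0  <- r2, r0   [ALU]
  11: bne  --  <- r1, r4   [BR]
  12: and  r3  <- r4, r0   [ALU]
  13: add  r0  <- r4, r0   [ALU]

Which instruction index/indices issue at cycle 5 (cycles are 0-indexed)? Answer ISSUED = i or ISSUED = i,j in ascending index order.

ISSUED = 8,9

#0 head=0: blt.BR i0 no-port BR/MEM
#1 head=1: st.MEM/or.ALU i1/i2 2-wide
#2 head=3: or.ALU/mul.MUL i3/i4 2-wide
#3 head=5: or.ALU/and.ALU i5/i6 2-wide
#4 head=7: ld.MEM i7 WAW r4
#5 head=8: xor.ALU/xor.ALU i8/i9 2-wide
#6 head=10: add.ALU/bne.BR i10/i11 2-wide
#7 head=12: and.ALU/add.ALU i12/i13 2-wide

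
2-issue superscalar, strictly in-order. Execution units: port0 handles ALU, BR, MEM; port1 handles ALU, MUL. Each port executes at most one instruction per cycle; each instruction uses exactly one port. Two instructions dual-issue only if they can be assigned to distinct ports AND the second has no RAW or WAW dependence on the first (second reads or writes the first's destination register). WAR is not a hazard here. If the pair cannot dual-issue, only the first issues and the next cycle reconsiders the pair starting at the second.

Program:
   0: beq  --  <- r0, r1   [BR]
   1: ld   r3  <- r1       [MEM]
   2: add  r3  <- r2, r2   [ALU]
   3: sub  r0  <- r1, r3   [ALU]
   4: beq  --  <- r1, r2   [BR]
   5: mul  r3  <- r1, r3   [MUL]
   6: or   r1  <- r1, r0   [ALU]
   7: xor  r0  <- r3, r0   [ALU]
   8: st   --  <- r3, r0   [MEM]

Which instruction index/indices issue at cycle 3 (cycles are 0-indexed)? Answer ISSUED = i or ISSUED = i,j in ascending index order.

  cy0 -> i0 (beq) no-port BR/MEM
  cy1 -> i1 (ld) WAW r3
  cy2 -> i2 (add) RAW r3
  cy3 -> i3/i4 (sub+beq) pair
  cy4 -> i5/i6 (mul+or) pair
  cy5 -> i7 (xor) RAW r0
  cy6 -> i8 (st) tail

ISSUED = 3,4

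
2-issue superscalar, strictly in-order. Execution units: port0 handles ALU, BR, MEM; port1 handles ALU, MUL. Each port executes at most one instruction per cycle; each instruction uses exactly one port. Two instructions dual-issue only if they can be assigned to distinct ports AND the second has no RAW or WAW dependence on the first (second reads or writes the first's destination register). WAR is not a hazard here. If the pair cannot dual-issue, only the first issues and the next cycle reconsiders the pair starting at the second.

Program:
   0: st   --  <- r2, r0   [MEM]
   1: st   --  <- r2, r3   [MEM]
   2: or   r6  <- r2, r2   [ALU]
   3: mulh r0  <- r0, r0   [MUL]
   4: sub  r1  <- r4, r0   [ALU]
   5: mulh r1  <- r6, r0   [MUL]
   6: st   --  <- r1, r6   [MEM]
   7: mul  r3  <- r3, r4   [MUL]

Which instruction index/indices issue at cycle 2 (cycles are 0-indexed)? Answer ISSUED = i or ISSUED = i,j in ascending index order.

[0] i0  st.MEM  -- no-port MEM/MEM
[1] i1/i2  st.MEM or.ALU  -- 2-wide
[2] i3  mulh.MUL  -- RAW r0
[3] i4  sub.ALU  -- WAW r1
[4] i5  mulh.MUL  -- RAW r1
[5] i6/i7  st.MEM mul.MUL  -- 2-wide

ISSUED = 3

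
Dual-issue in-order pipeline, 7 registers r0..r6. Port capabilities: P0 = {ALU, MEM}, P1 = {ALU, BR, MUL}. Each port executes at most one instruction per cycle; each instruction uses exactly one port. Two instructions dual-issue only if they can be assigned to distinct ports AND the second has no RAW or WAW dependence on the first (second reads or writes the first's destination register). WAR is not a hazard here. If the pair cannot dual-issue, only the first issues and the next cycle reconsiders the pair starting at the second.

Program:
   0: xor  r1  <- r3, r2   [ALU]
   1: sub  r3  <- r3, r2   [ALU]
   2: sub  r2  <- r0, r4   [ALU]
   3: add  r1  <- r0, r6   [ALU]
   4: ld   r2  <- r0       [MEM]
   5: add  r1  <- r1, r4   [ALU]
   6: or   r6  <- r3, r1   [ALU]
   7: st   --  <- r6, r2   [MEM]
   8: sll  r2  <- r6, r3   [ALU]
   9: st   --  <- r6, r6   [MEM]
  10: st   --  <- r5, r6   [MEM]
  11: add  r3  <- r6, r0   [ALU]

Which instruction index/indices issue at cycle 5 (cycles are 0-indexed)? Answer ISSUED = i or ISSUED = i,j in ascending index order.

[0] i0/i1  xor.ALU/sub.ALU  -- 2-wide
[1] i2/i3  sub.ALU/add.ALU  -- 2-wide
[2] i4/i5  ld.MEM/add.ALU  -- 2-wide
[3] i6  or.ALU  -- RAW r6
[4] i7/i8  st.MEM/sll.ALU  -- 2-wide
[5] i9  st.MEM  -- no-port MEM/MEM
[6] i10/i11  st.MEM/add.ALU  -- 2-wide

ISSUED = 9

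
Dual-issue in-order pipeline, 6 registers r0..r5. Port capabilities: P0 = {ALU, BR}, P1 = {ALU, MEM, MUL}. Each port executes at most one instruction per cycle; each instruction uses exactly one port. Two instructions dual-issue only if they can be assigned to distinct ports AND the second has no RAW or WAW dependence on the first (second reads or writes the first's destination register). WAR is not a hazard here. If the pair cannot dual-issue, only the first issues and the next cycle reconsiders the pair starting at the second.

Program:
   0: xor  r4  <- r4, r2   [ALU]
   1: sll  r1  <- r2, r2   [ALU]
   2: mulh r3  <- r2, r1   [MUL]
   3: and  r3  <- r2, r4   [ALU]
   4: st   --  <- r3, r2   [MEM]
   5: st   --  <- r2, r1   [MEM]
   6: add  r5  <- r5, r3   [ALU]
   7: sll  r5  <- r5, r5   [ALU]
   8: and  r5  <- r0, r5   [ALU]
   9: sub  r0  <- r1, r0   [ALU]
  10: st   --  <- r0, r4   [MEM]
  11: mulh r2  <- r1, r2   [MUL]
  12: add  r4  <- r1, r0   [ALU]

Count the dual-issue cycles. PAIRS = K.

PAIRS = 4

[0] i0/i1  xor;sll  -- 2-wide
[1] i2  mulh  -- WAW r3
[2] i3  and  -- RAW r3
[3] i4  st  -- no-port MEM/MEM
[4] i5/i6  st;add  -- 2-wide
[5] i7  sll  -- RAW+WAW r5
[6] i8/i9  and;sub  -- 2-wide
[7] i10  st  -- no-port MEM/MUL
[8] i11/i12  mulh;add  -- 2-wide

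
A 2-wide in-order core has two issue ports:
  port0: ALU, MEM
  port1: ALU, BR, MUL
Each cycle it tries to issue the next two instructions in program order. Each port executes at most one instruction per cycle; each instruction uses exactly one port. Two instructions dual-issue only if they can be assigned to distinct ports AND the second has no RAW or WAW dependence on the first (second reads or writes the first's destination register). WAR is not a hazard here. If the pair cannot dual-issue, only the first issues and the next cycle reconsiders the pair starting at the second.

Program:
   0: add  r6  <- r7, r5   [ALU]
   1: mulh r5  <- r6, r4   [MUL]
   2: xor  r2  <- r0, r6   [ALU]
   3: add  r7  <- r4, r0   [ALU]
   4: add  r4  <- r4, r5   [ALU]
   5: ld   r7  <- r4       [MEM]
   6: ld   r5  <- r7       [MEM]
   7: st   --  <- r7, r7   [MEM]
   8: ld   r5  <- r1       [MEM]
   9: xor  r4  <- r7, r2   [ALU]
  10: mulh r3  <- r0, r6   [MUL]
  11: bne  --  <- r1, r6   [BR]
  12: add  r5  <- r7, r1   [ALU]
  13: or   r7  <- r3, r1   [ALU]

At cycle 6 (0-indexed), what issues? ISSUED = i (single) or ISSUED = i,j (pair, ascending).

ISSUED = 8,9

  cy0 -> i0 (add.ALU) RAW r6
  cy1 -> i1,i2 (mulh.MUL;xor.ALU) dual
  cy2 -> i3,i4 (add.ALU;add.ALU) dual
  cy3 -> i5 (ld.MEM) no-port MEM/MEM
  cy4 -> i6 (ld.MEM) no-port MEM/MEM
  cy5 -> i7 (st.MEM) no-port MEM/MEM
  cy6 -> i8,i9 (ld.MEM;xor.ALU) dual
  cy7 -> i10 (mulh.MUL) no-port MUL/BR
  cy8 -> i11,i12 (bne.BR;add.ALU) dual
  cy9 -> i13 (or.ALU) tail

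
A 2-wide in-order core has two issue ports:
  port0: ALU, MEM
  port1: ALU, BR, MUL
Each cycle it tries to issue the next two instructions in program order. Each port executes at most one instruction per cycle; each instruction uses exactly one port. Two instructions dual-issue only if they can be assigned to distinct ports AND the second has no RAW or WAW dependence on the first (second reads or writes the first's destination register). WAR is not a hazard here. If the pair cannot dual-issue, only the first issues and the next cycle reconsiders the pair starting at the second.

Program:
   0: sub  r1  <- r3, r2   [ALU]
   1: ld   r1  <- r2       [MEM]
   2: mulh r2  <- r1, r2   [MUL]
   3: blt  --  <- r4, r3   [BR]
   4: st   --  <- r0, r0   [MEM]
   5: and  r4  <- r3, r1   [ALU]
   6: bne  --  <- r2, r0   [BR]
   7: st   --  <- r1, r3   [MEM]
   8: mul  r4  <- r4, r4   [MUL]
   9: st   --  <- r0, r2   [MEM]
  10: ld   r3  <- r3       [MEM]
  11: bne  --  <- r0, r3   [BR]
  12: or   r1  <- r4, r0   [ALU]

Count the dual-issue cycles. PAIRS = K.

PAIRS = 4

#0 head=0: sub i0 WAW r1
#1 head=1: ld i1 RAW r1
#2 head=2: mulh i2 no-port MUL/BR
#3 head=3: blt st i3+i4 pair
#4 head=5: and bne i5+i6 pair
#5 head=7: st mul i7+i8 pair
#6 head=9: st i9 no-port MEM/MEM
#7 head=10: ld i10 RAW r3
#8 head=11: bne or i11+i12 pair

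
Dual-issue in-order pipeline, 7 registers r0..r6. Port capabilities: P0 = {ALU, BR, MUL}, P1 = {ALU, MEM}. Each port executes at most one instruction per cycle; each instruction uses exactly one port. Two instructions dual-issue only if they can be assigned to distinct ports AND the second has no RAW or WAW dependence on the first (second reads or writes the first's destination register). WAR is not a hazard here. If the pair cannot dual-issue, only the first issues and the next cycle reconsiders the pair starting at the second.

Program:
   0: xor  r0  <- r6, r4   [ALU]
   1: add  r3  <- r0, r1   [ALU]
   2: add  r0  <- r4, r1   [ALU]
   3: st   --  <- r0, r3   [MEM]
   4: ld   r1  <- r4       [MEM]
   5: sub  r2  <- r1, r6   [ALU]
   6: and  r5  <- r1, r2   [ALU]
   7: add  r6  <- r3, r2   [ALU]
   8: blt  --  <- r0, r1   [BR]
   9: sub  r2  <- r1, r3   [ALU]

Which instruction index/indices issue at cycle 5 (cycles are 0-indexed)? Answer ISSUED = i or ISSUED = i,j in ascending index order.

t=0 i0:xor ; RAW r0
t=1 i1,i2:add add ; dual
t=2 i3:st ; no-port MEM/MEM
t=3 i4:ld ; RAW r1
t=4 i5:sub ; RAW r2
t=5 i6,i7:and add ; dual
t=6 i8,i9:blt sub ; dual

ISSUED = 6,7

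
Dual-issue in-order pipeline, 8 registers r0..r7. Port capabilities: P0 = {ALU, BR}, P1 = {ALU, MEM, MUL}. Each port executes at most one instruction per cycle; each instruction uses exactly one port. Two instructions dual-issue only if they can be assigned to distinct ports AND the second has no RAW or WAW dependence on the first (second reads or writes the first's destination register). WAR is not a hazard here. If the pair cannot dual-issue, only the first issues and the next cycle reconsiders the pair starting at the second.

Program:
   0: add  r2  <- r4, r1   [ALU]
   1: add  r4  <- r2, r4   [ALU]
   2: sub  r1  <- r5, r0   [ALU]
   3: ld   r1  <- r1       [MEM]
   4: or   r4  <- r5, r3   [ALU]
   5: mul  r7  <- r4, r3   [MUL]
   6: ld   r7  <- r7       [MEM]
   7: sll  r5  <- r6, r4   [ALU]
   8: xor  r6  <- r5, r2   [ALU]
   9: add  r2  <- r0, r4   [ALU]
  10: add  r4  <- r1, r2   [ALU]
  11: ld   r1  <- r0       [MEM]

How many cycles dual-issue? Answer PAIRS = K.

PAIRS = 5

t=0 i0:add ; RAW r2
t=1 i1/i2:add;sub ; 2-wide
t=2 i3/i4:ld;or ; 2-wide
t=3 i5:mul ; no-port MUL/MEM
t=4 i6/i7:ld;sll ; 2-wide
t=5 i8/i9:xor;add ; 2-wide
t=6 i10/i11:add;ld ; 2-wide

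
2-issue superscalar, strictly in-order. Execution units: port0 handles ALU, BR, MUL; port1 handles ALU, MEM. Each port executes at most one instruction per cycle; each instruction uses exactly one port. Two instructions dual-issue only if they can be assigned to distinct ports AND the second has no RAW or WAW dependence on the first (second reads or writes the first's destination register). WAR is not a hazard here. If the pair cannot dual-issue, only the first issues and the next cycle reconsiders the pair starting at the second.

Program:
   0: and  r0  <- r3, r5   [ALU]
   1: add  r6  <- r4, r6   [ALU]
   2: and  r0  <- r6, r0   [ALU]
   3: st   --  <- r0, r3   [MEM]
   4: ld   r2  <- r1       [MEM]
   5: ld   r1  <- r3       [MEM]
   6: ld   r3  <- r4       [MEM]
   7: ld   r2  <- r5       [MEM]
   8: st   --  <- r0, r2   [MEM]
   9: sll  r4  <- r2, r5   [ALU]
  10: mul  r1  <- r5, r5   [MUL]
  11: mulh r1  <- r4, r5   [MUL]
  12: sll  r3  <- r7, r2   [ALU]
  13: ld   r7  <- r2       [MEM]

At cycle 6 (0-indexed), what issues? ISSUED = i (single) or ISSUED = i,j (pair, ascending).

#0 head=0: and.ALU+add.ALU i0+i1 pair
#1 head=2: and.ALU i2 RAW r0
#2 head=3: st.MEM i3 no-port MEM/MEM
#3 head=4: ld.MEM i4 no-port MEM/MEM
#4 head=5: ld.MEM i5 no-port MEM/MEM
#5 head=6: ld.MEM i6 no-port MEM/MEM
#6 head=7: ld.MEM i7 no-port MEM/MEM
#7 head=8: st.MEM+sll.ALU i8+i9 pair
#8 head=10: mul.MUL i10 no-port MUL/MUL
#9 head=11: mulh.MUL+sll.ALU i11+i12 pair
#10 head=13: ld.MEM i13 tail

ISSUED = 7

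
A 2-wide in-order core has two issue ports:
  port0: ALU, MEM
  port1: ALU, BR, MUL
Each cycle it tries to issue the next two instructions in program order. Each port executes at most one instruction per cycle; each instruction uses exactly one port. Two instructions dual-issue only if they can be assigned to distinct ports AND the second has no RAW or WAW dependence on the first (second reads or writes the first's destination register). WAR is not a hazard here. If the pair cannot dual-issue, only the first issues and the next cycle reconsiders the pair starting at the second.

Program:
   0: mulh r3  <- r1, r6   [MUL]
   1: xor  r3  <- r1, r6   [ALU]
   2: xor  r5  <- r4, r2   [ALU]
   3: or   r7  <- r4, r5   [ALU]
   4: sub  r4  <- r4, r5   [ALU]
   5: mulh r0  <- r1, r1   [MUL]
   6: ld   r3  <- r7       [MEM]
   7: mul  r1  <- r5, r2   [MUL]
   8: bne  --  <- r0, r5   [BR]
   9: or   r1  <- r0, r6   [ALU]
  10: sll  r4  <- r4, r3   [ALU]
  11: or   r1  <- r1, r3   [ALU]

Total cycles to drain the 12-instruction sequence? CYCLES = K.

CYCLES = 7

[0] i0  mulh  -- WAW r3
[1] i1,i2  xor+xor  -- pair
[2] i3,i4  or+sub  -- pair
[3] i5,i6  mulh+ld  -- pair
[4] i7  mul  -- no-port MUL/BR
[5] i8,i9  bne+or  -- pair
[6] i10,i11  sll+or  -- pair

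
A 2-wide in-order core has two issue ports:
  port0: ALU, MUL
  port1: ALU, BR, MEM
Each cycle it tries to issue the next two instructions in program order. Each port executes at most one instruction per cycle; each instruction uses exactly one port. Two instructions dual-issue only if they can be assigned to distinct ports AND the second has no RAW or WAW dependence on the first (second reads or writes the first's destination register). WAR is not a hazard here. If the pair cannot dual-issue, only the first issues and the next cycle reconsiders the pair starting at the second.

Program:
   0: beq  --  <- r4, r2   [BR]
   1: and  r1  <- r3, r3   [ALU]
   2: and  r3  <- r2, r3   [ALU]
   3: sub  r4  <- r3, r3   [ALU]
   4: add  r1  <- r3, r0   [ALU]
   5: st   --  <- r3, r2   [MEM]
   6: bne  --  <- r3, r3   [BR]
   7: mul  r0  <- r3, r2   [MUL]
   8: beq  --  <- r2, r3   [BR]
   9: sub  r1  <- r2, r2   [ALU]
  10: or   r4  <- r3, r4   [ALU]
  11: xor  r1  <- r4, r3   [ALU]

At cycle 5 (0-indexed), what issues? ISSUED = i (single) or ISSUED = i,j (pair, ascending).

0. beq.BR;and.ALU @i0+i1  | pair
1. and.ALU @i2  | RAW r3
2. sub.ALU;add.ALU @i3+i4  | pair
3. st.MEM @i5  | no-port MEM/BR
4. bne.BR;mul.MUL @i6+i7  | pair
5. beq.BR;sub.ALU @i8+i9  | pair
6. or.ALU @i10  | RAW r4
7. xor.ALU @i11  | tail

ISSUED = 8,9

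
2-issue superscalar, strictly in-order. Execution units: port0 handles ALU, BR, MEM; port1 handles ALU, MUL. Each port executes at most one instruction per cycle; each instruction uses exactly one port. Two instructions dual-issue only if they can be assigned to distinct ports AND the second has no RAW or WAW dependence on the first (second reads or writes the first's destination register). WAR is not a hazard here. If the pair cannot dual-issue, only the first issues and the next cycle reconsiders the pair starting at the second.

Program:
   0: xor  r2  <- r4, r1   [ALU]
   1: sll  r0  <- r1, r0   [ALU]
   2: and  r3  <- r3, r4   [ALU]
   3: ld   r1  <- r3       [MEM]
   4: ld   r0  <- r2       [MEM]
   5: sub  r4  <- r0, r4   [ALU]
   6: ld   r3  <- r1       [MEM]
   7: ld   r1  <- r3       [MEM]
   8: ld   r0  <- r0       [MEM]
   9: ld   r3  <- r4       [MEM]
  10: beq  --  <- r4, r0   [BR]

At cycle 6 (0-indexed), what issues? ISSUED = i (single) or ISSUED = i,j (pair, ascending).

0. xor sll @i0/i1  | dual
1. and @i2  | RAW r3
2. ld @i3  | no-port MEM/MEM
3. ld @i4  | RAW r0
4. sub ld @i5/i6  | dual
5. ld @i7  | no-port MEM/MEM
6. ld @i8  | no-port MEM/MEM
7. ld @i9  | no-port MEM/BR
8. beq @i10  | tail

ISSUED = 8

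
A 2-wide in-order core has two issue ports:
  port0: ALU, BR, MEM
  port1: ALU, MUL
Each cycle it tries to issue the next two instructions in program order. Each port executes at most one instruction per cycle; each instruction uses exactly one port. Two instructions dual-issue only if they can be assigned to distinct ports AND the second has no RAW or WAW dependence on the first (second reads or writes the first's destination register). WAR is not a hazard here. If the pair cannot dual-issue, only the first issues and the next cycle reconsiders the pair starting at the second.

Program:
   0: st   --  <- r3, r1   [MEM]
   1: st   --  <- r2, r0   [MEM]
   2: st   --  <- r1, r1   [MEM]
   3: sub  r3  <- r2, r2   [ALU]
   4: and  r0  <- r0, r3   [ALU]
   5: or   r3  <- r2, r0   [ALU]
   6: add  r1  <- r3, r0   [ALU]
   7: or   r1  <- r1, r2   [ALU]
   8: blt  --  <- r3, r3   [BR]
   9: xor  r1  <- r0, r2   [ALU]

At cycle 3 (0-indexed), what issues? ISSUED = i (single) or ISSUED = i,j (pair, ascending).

ISSUED = 4

c0: i0 st  no-port MEM/MEM
c1: i1 st  no-port MEM/MEM
c2: i2/i3 st;sub  dual
c3: i4 and  RAW r0
c4: i5 or  RAW r3
c5: i6 add  RAW+WAW r1
c6: i7/i8 or;blt  dual
c7: i9 xor  tail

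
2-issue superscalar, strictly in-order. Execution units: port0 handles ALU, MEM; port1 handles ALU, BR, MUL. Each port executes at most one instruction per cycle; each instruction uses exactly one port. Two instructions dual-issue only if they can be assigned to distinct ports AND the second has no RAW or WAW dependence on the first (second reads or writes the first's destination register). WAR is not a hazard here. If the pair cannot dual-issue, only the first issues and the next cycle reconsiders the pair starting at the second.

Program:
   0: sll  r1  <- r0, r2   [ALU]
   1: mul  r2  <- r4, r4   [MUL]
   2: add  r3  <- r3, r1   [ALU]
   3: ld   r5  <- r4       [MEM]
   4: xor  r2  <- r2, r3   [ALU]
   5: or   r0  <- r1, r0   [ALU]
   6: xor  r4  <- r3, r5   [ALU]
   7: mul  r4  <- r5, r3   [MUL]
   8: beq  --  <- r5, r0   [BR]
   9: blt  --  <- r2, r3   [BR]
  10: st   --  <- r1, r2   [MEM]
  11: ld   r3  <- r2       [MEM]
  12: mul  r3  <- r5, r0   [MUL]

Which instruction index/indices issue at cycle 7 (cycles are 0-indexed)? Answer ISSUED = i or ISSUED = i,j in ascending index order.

t=0 i0+i1:sll.ALU+mul.MUL ; 2-wide
t=1 i2+i3:add.ALU+ld.MEM ; 2-wide
t=2 i4+i5:xor.ALU+or.ALU ; 2-wide
t=3 i6:xor.ALU ; WAW r4
t=4 i7:mul.MUL ; no-port MUL/BR
t=5 i8:beq.BR ; no-port BR/BR
t=6 i9+i10:blt.BR+st.MEM ; 2-wide
t=7 i11:ld.MEM ; WAW r3
t=8 i12:mul.MUL ; tail

ISSUED = 11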